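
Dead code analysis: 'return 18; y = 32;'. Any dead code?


statement follows a return and is unreachable
Dead: 'y = 32'


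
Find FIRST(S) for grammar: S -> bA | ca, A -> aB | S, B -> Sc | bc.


Per alternative of S: FIRST(bA) = {b}; FIRST(ca) = {c}
FIRST(S) = {b, c}


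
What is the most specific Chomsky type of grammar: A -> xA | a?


Right-linear: every RHS is a terminal or a terminal followed by one nonterminal
Classification: Type 3 (Regular)


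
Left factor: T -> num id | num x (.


Common prefix: 'num'
Factored: T -> num T', T' -> id | x (


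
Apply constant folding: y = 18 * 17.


18 * 17 = 306 at compile time
Optimized: y = 306


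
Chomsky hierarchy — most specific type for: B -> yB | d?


Right-linear: every RHS is a terminal or a terminal followed by one nonterminal
Classification: Type 3 (Regular)


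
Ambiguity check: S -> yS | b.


right-linear, alternatives start with distinct terminals 'y' vs 'b': unique leftmost derivation
Unambiguous


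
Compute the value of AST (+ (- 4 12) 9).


Evaluate inner: (- 4 12) = -8
Evaluate root: (+ -8 9) = 1
Result: 1


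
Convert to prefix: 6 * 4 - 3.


left-to-right (same/higher precedence on left): tree is (- (* 6 4) 3)
Prefix: - * 6 4 3


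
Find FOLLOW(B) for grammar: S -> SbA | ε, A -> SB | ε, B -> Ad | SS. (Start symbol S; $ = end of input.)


$ ∈ FOLLOW(S). For each A -> αBβ: add FIRST(β)\{ε} to FOLLOW(B); if β nullable, add FOLLOW(A).
FOLLOW(B) = {$, b, d}


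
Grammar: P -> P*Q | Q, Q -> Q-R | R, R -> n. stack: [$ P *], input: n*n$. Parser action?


no handle ('P*' is not any RHS); shift 'n'
Action: shift


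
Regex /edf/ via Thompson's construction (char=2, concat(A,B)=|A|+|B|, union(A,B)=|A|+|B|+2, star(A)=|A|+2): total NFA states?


Syntax tree has 3 char leaf(s), 0 union(s), 0 star(s)
chars contribute 3×2 = 6; each union adds +2; each star adds +2
Total: 6 + 0 + 0 = 6 states


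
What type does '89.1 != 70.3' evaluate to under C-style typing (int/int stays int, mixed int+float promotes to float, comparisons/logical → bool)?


Operand types: float != float
Rule: comparison yields bool
Result type: bool


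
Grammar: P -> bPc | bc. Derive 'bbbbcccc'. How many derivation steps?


Derivation: P => bPc => bbPcc => bbbPccc => bbbbcccc
Steps: 4


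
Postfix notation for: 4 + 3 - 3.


Left to right (same or higher precedence on left)
Postfix: 4 3 + 3 -


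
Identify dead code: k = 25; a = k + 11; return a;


k is read by a's definition; a is returned
No dead code


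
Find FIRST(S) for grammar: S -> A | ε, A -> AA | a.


Per alternative of S: FIRST(A) = {a}; FIRST(ε) = {ε}
FIRST(S) = {a, ε}


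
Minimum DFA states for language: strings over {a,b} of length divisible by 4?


Track length mod 4: states 0..3, accept at 0
Minimal DFA: 4 states


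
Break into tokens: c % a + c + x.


Scan left to right, longest-match per lexeme
Tokens: ID(c), OP(%), ID(a), OP(+), ID(c), OP(+), ID(x)


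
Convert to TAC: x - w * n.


Break into single-operator statements:
t1 = w * n
t2 = x - t1


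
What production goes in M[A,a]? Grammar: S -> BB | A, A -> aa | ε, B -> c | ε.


For [A, a]: 'a' ∈ FIRST(aa)
Entry: A -> aa


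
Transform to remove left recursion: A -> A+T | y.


Left-recursive alternatives: A+T; non-recursive: y
Introduce A': A -> yA', A' -> +TA' | ε


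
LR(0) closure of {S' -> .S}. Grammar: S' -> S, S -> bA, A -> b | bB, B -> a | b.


Start: S' -> .S
For each item with dot before a nonterminal B, add B -> .γ for every B-production
Closure: [S' -> .S, S -> .bA]


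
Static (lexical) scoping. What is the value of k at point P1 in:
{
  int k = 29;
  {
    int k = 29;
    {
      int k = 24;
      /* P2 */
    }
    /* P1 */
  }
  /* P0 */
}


k declared in the same block as P1
k = 29


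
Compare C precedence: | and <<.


'<<' is shift (level 8); '|' is bitwise OR (level 3)
Higher level binds tighter
'<<' has higher precedence than '|'


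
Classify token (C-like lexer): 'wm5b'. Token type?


Pattern: letter/underscore followed by alphanumerics, not a keyword
Type: IDENTIFIER


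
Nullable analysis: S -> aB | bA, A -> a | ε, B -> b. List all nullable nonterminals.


A nonterminal is nullable iff some alternative derives ε (directly, or every symbol in it is nullable)
Nullable: {A}


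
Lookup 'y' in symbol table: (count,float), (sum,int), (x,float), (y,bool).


Lookup 'y' → type bool


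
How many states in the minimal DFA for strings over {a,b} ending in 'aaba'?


Track the longest suffix of input matching a prefix of 'aaba': 5 classes (prefixes of length 0..4)
Minimal DFA: 5 states


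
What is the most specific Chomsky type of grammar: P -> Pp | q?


Left-linear: every RHS is a terminal or one nonterminal followed by a terminal
Classification: Type 3 (Regular)


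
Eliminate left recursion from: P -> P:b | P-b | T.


Left-recursive alternatives: P:b, P-b; non-recursive: T
Introduce P': P -> TP', P' -> :bP' | -bP' | ε


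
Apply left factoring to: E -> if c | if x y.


Common prefix: 'if'
Factored: E -> if E', E' -> c | x y


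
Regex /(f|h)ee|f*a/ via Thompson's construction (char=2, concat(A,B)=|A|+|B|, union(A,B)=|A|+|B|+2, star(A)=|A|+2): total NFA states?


Syntax tree has 6 char leaf(s), 2 union(s), 1 star(s)
chars contribute 6×2 = 12; each union adds +2; each star adds +2
Total: 12 + 4 + 2 = 18 states


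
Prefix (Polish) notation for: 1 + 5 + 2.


left-to-right (same/higher precedence on left): tree is (+ (+ 1 5) 2)
Prefix: + + 1 5 2


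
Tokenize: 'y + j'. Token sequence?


Scan left to right, longest-match per lexeme
Tokens: ID(y), OP(+), ID(j)


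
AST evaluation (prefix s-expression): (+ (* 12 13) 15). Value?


Evaluate inner: (* 12 13) = 156
Evaluate root: (+ 156 15) = 171
Result: 171


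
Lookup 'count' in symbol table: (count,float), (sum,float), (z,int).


Lookup 'count' → type float


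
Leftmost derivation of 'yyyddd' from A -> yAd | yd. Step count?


Derivation: A => yAd => yyAdd => yyyddd
Steps: 3


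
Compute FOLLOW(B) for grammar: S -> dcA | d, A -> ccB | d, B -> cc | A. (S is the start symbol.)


$ ∈ FOLLOW(S). For each A -> αBβ: add FIRST(β)\{ε} to FOLLOW(B); if β nullable, add FOLLOW(A).
FOLLOW(B) = {$}


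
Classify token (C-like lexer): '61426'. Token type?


Pattern: digits only
Type: INTEGER_LITERAL


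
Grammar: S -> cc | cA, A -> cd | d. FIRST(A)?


Per alternative of A: FIRST(cd) = {c}; FIRST(d) = {d}
FIRST(A) = {c, d}


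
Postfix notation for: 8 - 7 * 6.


* has higher precedence, evaluate 7*6 first
Postfix: 8 7 6 * -


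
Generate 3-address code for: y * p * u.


Break into single-operator statements:
t1 = y * p
t2 = t1 * u


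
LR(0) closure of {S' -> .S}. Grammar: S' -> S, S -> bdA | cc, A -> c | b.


Start: S' -> .S
For each item with dot before a nonterminal B, add B -> .γ for every B-production
Closure: [S' -> .S, S -> .bdA, S -> .cc]


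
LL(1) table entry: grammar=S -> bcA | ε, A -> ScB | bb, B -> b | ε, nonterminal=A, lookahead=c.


For [A, c]: 'c' ∈ FIRST(ScB)
Entry: A -> ScB


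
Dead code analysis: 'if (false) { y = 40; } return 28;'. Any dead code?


condition is constant false, so the whole block is unreachable
Dead: 'if (false) { y = 40; }'


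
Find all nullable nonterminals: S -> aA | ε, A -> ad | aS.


A nonterminal is nullable iff some alternative derives ε (directly, or every symbol in it is nullable)
Nullable: {S}


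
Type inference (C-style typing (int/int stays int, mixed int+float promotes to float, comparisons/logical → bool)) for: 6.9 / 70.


Operand types: float / int
Rule: mixed int/float promotes to float; int/int stays int
Result type: float


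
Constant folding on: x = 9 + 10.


9 + 10 = 19 at compile time
Optimized: x = 19


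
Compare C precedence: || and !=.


'!=' is equality (level 6); '||' is logical OR (level 1)
Higher level binds tighter
'!=' has higher precedence than '||'


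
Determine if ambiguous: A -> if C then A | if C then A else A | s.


dangling else: 'if C then if C then s else s' parses two ways
Ambiguous


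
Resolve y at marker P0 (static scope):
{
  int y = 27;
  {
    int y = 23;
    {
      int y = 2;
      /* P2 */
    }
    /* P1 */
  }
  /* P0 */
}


y declared in the same block as P0
y = 27


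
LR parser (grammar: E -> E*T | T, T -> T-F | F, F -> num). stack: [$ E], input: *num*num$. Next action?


shift '*' to continue E -> E*T
Action: shift


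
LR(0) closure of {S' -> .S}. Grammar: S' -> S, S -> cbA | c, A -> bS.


Start: S' -> .S
For each item with dot before a nonterminal B, add B -> .γ for every B-production
Closure: [S' -> .S, S -> .cbA, S -> .c]


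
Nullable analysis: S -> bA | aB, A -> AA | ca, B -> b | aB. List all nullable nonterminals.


A nonterminal is nullable iff some alternative derives ε (directly, or every symbol in it is nullable)
Nullable: {}


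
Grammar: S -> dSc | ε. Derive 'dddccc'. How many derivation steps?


Derivation: S => dSc => ddScc => dddSccc => dddccc
Steps: 4


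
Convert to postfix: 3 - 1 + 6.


Left to right (same or higher precedence on left)
Postfix: 3 1 - 6 +


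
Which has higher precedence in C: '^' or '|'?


'^' is bitwise XOR (level 4); '|' is bitwise OR (level 3)
Higher level binds tighter
'^' has higher precedence than '|'


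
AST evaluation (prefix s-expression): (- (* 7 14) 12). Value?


Evaluate inner: (* 7 14) = 98
Evaluate root: (- 98 12) = 86
Result: 86


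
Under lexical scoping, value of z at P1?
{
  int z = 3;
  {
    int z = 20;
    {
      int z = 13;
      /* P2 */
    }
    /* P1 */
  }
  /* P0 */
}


z declared in the same block as P1
z = 20


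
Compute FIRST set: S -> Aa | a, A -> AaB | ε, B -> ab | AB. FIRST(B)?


Per alternative of B: FIRST(ab) = {a}; FIRST(AB) = {a}
FIRST(B) = {a}


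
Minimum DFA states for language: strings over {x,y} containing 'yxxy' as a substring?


KMP-style automaton: 4 progress states + 1 absorbing accept = 5
Minimal DFA: 5 states


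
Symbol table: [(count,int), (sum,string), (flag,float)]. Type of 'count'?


Lookup 'count' → type int


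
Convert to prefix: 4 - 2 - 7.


left-to-right (same/higher precedence on left): tree is (- (- 4 2) 7)
Prefix: - - 4 2 7


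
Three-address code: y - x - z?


Break into single-operator statements:
t1 = y - x
t2 = t1 - z


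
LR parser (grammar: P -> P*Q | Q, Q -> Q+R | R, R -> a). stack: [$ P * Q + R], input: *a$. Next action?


handle 'Q+R' on top
Action: reduce (Q -> Q+R)


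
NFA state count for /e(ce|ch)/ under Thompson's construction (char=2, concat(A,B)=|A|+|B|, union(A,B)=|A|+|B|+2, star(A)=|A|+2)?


Syntax tree has 5 char leaf(s), 1 union(s), 0 star(s)
chars contribute 5×2 = 10; each union adds +2; each star adds +2
Total: 10 + 2 + 0 = 12 states


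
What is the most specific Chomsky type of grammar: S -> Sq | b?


Left-linear: every RHS is a terminal or one nonterminal followed by a terminal
Classification: Type 3 (Regular)


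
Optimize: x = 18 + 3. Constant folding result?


18 + 3 = 21 at compile time
Optimized: x = 21


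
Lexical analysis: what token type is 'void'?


Pattern: reserved word
Type: KEYWORD


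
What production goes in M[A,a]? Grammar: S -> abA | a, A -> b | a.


For [A, a]: 'a' ∈ FIRST(a)
Entry: A -> a


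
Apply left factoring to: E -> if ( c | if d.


Common prefix: 'if'
Factored: E -> if E', E' -> ( c | d


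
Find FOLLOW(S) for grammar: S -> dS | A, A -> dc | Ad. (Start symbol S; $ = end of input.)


$ ∈ FOLLOW(S). For each A -> αBβ: add FIRST(β)\{ε} to FOLLOW(B); if β nullable, add FOLLOW(A).
FOLLOW(S) = {$}


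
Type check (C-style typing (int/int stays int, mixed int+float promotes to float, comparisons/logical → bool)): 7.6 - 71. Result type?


Operand types: float - int
Rule: mixed int/float promotes to float; int/int stays int
Result type: float


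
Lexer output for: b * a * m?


Scan left to right, longest-match per lexeme
Tokens: ID(b), OP(*), ID(a), OP(*), ID(m)


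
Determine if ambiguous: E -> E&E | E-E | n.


'n&n-n' has two parse trees (no precedence encoded between & and -)
Ambiguous


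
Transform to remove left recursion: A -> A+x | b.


Left-recursive alternatives: A+x; non-recursive: b
Introduce A': A -> bA', A' -> +xA' | ε


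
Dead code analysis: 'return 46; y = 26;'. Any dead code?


statement follows a return and is unreachable
Dead: 'y = 26'


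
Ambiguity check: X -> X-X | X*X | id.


'id-id*id' has two parse trees (no precedence encoded between - and *)
Ambiguous


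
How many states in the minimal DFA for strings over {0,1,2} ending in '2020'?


Track the longest suffix of input matching a prefix of '2020': 5 classes (prefixes of length 0..4)
Minimal DFA: 5 states


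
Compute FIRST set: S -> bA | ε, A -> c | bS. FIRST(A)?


Per alternative of A: FIRST(c) = {c}; FIRST(bS) = {b}
FIRST(A) = {b, c}


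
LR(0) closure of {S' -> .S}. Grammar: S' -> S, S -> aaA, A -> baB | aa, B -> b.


Start: S' -> .S
For each item with dot before a nonterminal B, add B -> .γ for every B-production
Closure: [S' -> .S, S -> .aaA]


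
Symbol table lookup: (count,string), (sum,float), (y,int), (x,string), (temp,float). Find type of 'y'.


Lookup 'y' → type int


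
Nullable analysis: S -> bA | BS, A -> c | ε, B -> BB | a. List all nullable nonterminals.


A nonterminal is nullable iff some alternative derives ε (directly, or every symbol in it is nullable)
Nullable: {A}


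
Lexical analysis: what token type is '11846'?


Pattern: digits only
Type: INTEGER_LITERAL


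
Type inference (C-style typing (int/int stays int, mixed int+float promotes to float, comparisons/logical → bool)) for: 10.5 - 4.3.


Operand types: float - float
Rule: mixed int/float promotes to float; int/int stays int
Result type: float


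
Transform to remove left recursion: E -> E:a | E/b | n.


Left-recursive alternatives: E:a, E/b; non-recursive: n
Introduce E': E -> nE', E' -> :aE' | /bE' | ε


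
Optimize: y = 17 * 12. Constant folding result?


17 * 12 = 204 at compile time
Optimized: y = 204


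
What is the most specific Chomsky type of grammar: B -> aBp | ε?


Single nonterminal LHS, but a^n p^n is not regular
Classification: Type 2 (Context-Free)


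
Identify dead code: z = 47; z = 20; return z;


first assignment to z is overwritten before any read
Dead: 'z = 47'


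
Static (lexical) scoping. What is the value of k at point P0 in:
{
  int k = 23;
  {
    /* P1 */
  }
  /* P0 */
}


k declared in the same block as P0
k = 23


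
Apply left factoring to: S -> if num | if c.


Common prefix: 'if'
Factored: S -> if S', S' -> num | c


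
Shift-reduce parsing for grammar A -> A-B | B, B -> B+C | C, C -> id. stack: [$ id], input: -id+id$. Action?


'id' on top is the handle for C -> id
Action: reduce (C -> id)


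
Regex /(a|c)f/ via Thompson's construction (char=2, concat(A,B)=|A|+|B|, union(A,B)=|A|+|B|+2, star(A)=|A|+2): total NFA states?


Syntax tree has 3 char leaf(s), 1 union(s), 0 star(s)
chars contribute 3×2 = 6; each union adds +2; each star adds +2
Total: 6 + 2 + 0 = 8 states


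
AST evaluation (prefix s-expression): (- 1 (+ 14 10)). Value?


Evaluate inner: (+ 14 10) = 24
Evaluate root: (- 1 24) = -23
Result: -23


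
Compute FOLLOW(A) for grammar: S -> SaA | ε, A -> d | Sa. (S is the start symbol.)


$ ∈ FOLLOW(S). For each A -> αBβ: add FIRST(β)\{ε} to FOLLOW(B); if β nullable, add FOLLOW(A).
FOLLOW(A) = {$, a}


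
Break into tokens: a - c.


Scan left to right, longest-match per lexeme
Tokens: ID(a), OP(-), ID(c)


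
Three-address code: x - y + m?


Break into single-operator statements:
t1 = x - y
t2 = t1 + m


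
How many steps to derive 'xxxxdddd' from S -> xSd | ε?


Derivation: S => xSd => xxSdd => xxxSddd => xxxxSdddd => xxxxdddd
Steps: 5


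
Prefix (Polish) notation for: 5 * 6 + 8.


left-to-right (same/higher precedence on left): tree is (+ (* 5 6) 8)
Prefix: + * 5 6 8


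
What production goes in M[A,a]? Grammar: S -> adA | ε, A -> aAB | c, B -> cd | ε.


For [A, a]: 'a' ∈ FIRST(aAB)
Entry: A -> aAB


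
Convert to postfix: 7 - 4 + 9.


Left to right (same or higher precedence on left)
Postfix: 7 4 - 9 +


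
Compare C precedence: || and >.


'>' is relational (level 7); '||' is logical OR (level 1)
Higher level binds tighter
'>' has higher precedence than '||'


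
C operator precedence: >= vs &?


'>=' is relational (level 7); '&' is bitwise AND (level 5)
Higher level binds tighter
'>=' has higher precedence than '&'


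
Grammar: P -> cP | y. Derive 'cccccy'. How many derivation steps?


Derivation: P => cP => ccP => cccP => ccccP => cccccP => cccccy
Steps: 6


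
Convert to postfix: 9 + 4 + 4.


Left to right (same or higher precedence on left)
Postfix: 9 4 + 4 +


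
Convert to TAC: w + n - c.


Break into single-operator statements:
t1 = w + n
t2 = t1 - c


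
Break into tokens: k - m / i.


Scan left to right, longest-match per lexeme
Tokens: ID(k), OP(-), ID(m), OP(/), ID(i)


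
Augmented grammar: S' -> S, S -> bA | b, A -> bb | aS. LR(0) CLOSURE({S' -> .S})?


Start: S' -> .S
For each item with dot before a nonterminal B, add B -> .γ for every B-production
Closure: [S' -> .S, S -> .bA, S -> .b]


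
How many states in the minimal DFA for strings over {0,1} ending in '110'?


Track the longest suffix of input matching a prefix of '110': 4 classes (prefixes of length 0..3)
Minimal DFA: 4 states


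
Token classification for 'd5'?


Pattern: letter/underscore followed by alphanumerics, not a keyword
Type: IDENTIFIER


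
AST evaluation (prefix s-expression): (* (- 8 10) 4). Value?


Evaluate inner: (- 8 10) = -2
Evaluate root: (* -2 4) = -8
Result: -8


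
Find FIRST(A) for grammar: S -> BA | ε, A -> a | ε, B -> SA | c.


Per alternative of A: FIRST(a) = {a}; FIRST(ε) = {ε}
FIRST(A) = {a, ε}


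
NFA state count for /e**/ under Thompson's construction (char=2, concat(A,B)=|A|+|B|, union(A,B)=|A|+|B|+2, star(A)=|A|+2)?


Syntax tree has 1 char leaf(s), 0 union(s), 2 star(s)
chars contribute 1×2 = 2; each union adds +2; each star adds +2
Total: 2 + 0 + 4 = 6 states


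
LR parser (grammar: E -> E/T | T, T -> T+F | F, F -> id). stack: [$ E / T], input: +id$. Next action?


'+' can extend T; shift to build T -> T+F
Action: shift


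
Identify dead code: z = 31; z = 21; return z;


first assignment to z is overwritten before any read
Dead: 'z = 31'


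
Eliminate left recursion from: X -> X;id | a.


Left-recursive alternatives: X;id; non-recursive: a
Introduce X': X -> aX', X' -> ;idX' | ε


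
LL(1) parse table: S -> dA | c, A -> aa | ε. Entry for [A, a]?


For [A, a]: 'a' ∈ FIRST(aa)
Entry: A -> aa


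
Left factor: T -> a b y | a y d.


Common prefix: 'a'
Factored: T -> a T', T' -> b y | y d


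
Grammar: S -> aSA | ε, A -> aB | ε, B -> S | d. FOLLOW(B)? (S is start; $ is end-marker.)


$ ∈ FOLLOW(S). For each A -> αBβ: add FIRST(β)\{ε} to FOLLOW(B); if β nullable, add FOLLOW(A).
FOLLOW(B) = {$, a}


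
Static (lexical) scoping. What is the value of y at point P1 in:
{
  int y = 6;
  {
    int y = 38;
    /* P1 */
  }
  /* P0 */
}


y declared in the same block as P1
y = 38


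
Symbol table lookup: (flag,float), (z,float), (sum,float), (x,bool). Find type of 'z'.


Lookup 'z' → type float


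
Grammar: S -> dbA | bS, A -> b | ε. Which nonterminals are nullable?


A nonterminal is nullable iff some alternative derives ε (directly, or every symbol in it is nullable)
Nullable: {A}


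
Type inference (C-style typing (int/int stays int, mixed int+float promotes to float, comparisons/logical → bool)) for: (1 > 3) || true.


Operand types: bool || bool
Rule: logical operators take bool operands and yield bool
Result type: bool


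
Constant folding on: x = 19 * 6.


19 * 6 = 114 at compile time
Optimized: x = 114


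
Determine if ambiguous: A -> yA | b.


right-linear, alternatives start with distinct terminals 'y' vs 'b': unique leftmost derivation
Unambiguous


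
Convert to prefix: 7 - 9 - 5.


left-to-right (same/higher precedence on left): tree is (- (- 7 9) 5)
Prefix: - - 7 9 5


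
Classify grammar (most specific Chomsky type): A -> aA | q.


Right-linear: every RHS is a terminal or a terminal followed by one nonterminal
Classification: Type 3 (Regular)


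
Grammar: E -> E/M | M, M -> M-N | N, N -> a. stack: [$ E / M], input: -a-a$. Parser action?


'-' can extend M; shift to build M -> M-N
Action: shift


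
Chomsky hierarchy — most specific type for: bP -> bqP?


LHS has context (more than one symbol) and |LHS| ≤ |RHS|
Classification: Type 1 (Context-Sensitive)


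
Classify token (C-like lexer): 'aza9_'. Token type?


Pattern: letter/underscore followed by alphanumerics, not a keyword
Type: IDENTIFIER


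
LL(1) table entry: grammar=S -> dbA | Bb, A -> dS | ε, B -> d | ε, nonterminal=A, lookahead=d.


For [A, d]: 'd' ∈ FIRST(dS)
Entry: A -> dS


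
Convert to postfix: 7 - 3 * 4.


* has higher precedence, evaluate 3*4 first
Postfix: 7 3 4 * -


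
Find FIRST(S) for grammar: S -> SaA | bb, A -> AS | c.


Per alternative of S: FIRST(SaA) = {b}; FIRST(bb) = {b}
FIRST(S) = {b}


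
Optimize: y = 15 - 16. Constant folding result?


15 - 16 = -1 at compile time
Optimized: y = -1


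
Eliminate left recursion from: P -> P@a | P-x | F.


Left-recursive alternatives: P@a, P-x; non-recursive: F
Introduce P': P -> FP', P' -> @aP' | -xP' | ε


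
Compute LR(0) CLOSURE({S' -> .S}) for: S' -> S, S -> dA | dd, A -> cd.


Start: S' -> .S
For each item with dot before a nonterminal B, add B -> .γ for every B-production
Closure: [S' -> .S, S -> .dA, S -> .dd]


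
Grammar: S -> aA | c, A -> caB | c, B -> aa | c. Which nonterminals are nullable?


A nonterminal is nullable iff some alternative derives ε (directly, or every symbol in it is nullable)
Nullable: {}


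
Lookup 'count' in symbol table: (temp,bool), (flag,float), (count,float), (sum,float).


Lookup 'count' → type float


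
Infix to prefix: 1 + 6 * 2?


'*' binds tighter: tree is (+ 1 (* 6 2))
Prefix: + 1 * 6 2


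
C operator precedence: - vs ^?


'-' is additive (level 9); '^' is bitwise XOR (level 4)
Higher level binds tighter
'-' has higher precedence than '^'


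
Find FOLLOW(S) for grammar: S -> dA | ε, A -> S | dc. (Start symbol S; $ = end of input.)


$ ∈ FOLLOW(S). For each A -> αBβ: add FIRST(β)\{ε} to FOLLOW(B); if β nullable, add FOLLOW(A).
FOLLOW(S) = {$}


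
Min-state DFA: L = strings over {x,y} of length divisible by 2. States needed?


Track length mod 2: states 0..1, accept at 0
Minimal DFA: 2 states


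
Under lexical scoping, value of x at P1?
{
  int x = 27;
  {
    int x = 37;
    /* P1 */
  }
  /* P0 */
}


x declared in the same block as P1
x = 37


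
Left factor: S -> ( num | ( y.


Common prefix: '('
Factored: S -> ( S', S' -> num | y


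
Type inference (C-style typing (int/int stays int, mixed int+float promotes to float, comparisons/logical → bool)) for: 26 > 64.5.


Operand types: int > float
Rule: comparison yields bool
Result type: bool


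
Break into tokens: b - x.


Scan left to right, longest-match per lexeme
Tokens: ID(b), OP(-), ID(x)


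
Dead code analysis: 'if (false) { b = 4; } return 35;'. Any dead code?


condition is constant false, so the whole block is unreachable
Dead: 'if (false) { b = 4; }'


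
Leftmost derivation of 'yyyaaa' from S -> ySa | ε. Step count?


Derivation: S => ySa => yySaa => yyySaaa => yyyaaa
Steps: 4


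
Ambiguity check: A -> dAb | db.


balanced d^n…b^n: each string has a unique parse
Unambiguous


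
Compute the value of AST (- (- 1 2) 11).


Evaluate inner: (- 1 2) = -1
Evaluate root: (- -1 11) = -12
Result: -12


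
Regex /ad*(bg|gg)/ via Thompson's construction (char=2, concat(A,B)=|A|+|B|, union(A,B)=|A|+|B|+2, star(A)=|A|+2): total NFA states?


Syntax tree has 6 char leaf(s), 1 union(s), 1 star(s)
chars contribute 6×2 = 12; each union adds +2; each star adds +2
Total: 12 + 2 + 2 = 16 states


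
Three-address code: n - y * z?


Break into single-operator statements:
t1 = y * z
t2 = n - t1


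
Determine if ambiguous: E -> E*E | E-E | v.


'v*v-v' has two parse trees (no precedence encoded between * and -)
Ambiguous


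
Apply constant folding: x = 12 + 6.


12 + 6 = 18 at compile time
Optimized: x = 18


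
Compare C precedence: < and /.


'/' is multiplicative (level 10); '<' is relational (level 7)
Higher level binds tighter
'/' has higher precedence than '<'


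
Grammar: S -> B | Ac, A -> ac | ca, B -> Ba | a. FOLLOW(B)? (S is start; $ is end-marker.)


$ ∈ FOLLOW(S). For each A -> αBβ: add FIRST(β)\{ε} to FOLLOW(B); if β nullable, add FOLLOW(A).
FOLLOW(B) = {$, a}


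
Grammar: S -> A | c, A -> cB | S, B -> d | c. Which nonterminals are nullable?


A nonterminal is nullable iff some alternative derives ε (directly, or every symbol in it is nullable)
Nullable: {}


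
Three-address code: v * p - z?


Break into single-operator statements:
t1 = v * p
t2 = t1 - z


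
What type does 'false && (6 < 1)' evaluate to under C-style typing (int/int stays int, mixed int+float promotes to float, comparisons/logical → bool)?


Operand types: bool && bool
Rule: logical operators take bool operands and yield bool
Result type: bool


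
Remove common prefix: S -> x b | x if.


Common prefix: 'x'
Factored: S -> x S', S' -> b | if


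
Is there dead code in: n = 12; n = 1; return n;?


first assignment to n is overwritten before any read
Dead: 'n = 12'


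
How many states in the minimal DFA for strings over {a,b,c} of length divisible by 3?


Track length mod 3: states 0..2, accept at 0
Minimal DFA: 3 states


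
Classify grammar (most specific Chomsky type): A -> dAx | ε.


Single nonterminal LHS, but d^n x^n is not regular
Classification: Type 2 (Context-Free)


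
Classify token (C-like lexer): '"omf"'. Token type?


Pattern: double-quoted sequence
Type: STRING_LITERAL


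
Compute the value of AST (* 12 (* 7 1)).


Evaluate inner: (* 7 1) = 7
Evaluate root: (* 12 7) = 84
Result: 84


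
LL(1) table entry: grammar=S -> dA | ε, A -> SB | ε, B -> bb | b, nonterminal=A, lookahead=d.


For [A, d]: 'd' ∈ FIRST(SB)
Entry: A -> SB


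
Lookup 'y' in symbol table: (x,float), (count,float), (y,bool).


Lookup 'y' → type bool


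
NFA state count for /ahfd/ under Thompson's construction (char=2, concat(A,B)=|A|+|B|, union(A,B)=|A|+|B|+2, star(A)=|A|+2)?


Syntax tree has 4 char leaf(s), 0 union(s), 0 star(s)
chars contribute 4×2 = 8; each union adds +2; each star adds +2
Total: 8 + 0 + 0 = 8 states


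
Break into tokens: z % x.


Scan left to right, longest-match per lexeme
Tokens: ID(z), OP(%), ID(x)


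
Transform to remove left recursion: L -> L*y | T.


Left-recursive alternatives: L*y; non-recursive: T
Introduce L': L -> TL', L' -> *yL' | ε


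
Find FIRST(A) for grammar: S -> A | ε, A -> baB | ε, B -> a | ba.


Per alternative of A: FIRST(baB) = {b}; FIRST(ε) = {ε}
FIRST(A) = {b, ε}


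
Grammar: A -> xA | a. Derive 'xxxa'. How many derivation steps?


Derivation: A => xA => xxA => xxxA => xxxa
Steps: 4


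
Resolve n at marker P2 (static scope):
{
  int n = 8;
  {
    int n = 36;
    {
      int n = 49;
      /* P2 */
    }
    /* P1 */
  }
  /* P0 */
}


n declared in the same block as P2
n = 49


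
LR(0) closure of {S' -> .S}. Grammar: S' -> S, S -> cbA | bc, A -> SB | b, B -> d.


Start: S' -> .S
For each item with dot before a nonterminal B, add B -> .γ for every B-production
Closure: [S' -> .S, S -> .cbA, S -> .bc]


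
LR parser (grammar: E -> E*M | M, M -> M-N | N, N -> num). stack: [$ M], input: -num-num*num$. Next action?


shift '-' to continue M -> M-N
Action: shift


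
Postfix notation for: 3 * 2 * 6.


Left to right (same or higher precedence on left)
Postfix: 3 2 * 6 *


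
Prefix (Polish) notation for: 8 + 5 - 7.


left-to-right (same/higher precedence on left): tree is (- (+ 8 5) 7)
Prefix: - + 8 5 7


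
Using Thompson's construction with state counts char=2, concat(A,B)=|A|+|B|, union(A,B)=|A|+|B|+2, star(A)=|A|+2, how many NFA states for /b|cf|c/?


Syntax tree has 4 char leaf(s), 2 union(s), 0 star(s)
chars contribute 4×2 = 8; each union adds +2; each star adds +2
Total: 8 + 4 + 0 = 12 states


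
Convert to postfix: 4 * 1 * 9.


Left to right (same or higher precedence on left)
Postfix: 4 1 * 9 *


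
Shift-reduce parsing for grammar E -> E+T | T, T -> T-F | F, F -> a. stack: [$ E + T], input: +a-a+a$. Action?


handle 'E+T' on top; lookahead ∈ FOLLOW(E) = {+, $}
Action: reduce (E -> E+T)


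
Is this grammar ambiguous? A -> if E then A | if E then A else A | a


dangling else: 'if E then if E then a else a' parses two ways
Ambiguous


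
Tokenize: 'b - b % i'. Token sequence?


Scan left to right, longest-match per lexeme
Tokens: ID(b), OP(-), ID(b), OP(%), ID(i)


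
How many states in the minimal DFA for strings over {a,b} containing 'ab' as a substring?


KMP-style automaton: 2 progress states + 1 absorbing accept = 3
Minimal DFA: 3 states


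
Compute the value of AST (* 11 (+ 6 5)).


Evaluate inner: (+ 6 5) = 11
Evaluate root: (* 11 11) = 121
Result: 121


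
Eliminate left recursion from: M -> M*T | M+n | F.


Left-recursive alternatives: M*T, M+n; non-recursive: F
Introduce M': M -> FM', M' -> *TM' | +nM' | ε


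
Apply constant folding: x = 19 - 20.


19 - 20 = -1 at compile time
Optimized: x = -1


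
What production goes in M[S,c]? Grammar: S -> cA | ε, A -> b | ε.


For [S, c]: 'c' ∈ FIRST(cA)
Entry: S -> cA


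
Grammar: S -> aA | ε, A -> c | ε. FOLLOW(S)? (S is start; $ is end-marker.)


$ ∈ FOLLOW(S). For each A -> αBβ: add FIRST(β)\{ε} to FOLLOW(B); if β nullable, add FOLLOW(A).
FOLLOW(S) = {$}


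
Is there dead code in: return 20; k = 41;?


statement follows a return and is unreachable
Dead: 'k = 41'


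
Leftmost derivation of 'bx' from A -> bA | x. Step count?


Derivation: A => bA => bx
Steps: 2


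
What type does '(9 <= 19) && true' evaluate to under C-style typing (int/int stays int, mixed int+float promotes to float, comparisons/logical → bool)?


Operand types: bool && bool
Rule: logical operators take bool operands and yield bool
Result type: bool


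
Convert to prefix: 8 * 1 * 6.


left-to-right (same/higher precedence on left): tree is (* (* 8 1) 6)
Prefix: * * 8 1 6


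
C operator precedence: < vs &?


'<' is relational (level 7); '&' is bitwise AND (level 5)
Higher level binds tighter
'<' has higher precedence than '&'


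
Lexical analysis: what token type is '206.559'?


Pattern: digits with a decimal point
Type: FLOAT_LITERAL


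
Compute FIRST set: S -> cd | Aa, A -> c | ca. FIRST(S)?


Per alternative of S: FIRST(cd) = {c}; FIRST(Aa) = {c}
FIRST(S) = {c}


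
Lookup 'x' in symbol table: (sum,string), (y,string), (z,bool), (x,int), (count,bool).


Lookup 'x' → type int


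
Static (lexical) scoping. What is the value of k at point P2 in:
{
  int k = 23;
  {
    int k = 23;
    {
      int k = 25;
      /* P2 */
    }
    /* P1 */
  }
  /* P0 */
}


k declared in the same block as P2
k = 25


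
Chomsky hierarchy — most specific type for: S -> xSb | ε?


Single nonterminal LHS, but x^n b^n is not regular
Classification: Type 2 (Context-Free)


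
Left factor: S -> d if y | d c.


Common prefix: 'd'
Factored: S -> d S', S' -> if y | c


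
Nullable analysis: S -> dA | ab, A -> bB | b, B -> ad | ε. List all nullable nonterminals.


A nonterminal is nullable iff some alternative derives ε (directly, or every symbol in it is nullable)
Nullable: {B}


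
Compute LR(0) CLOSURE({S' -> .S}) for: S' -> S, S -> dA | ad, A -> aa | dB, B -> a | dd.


Start: S' -> .S
For each item with dot before a nonterminal B, add B -> .γ for every B-production
Closure: [S' -> .S, S -> .dA, S -> .ad]


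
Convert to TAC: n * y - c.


Break into single-operator statements:
t1 = n * y
t2 = t1 - c


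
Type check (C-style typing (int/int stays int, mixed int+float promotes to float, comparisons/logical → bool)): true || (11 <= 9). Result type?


Operand types: bool || bool
Rule: logical operators take bool operands and yield bool
Result type: bool


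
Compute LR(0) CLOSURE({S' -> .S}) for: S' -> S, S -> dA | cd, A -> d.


Start: S' -> .S
For each item with dot before a nonterminal B, add B -> .γ for every B-production
Closure: [S' -> .S, S -> .dA, S -> .cd]


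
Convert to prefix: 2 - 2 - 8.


left-to-right (same/higher precedence on left): tree is (- (- 2 2) 8)
Prefix: - - 2 2 8


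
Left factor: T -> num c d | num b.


Common prefix: 'num'
Factored: T -> num T', T' -> c d | b


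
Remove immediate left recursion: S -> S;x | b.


Left-recursive alternatives: S;x; non-recursive: b
Introduce S': S -> bS', S' -> ;xS' | ε


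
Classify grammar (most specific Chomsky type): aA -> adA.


LHS has context (more than one symbol) and |LHS| ≤ |RHS|
Classification: Type 1 (Context-Sensitive)


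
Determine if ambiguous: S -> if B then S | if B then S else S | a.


dangling else: 'if B then if B then a else a' parses two ways
Ambiguous


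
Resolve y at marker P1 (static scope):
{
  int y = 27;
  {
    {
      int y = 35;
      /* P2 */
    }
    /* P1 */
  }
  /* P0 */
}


P1's block does not declare y; resolves to the enclosing declaration at depth 0
y = 27


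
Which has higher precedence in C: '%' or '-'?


'%' is multiplicative (level 10); '-' is additive (level 9)
Higher level binds tighter
'%' has higher precedence than '-'


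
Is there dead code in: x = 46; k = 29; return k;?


x is assigned but never read
Dead: 'x = 46'


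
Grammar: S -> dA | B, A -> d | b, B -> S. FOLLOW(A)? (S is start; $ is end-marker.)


$ ∈ FOLLOW(S). For each A -> αBβ: add FIRST(β)\{ε} to FOLLOW(B); if β nullable, add FOLLOW(A).
FOLLOW(A) = {$}


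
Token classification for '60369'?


Pattern: digits only
Type: INTEGER_LITERAL


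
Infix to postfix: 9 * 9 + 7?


Left to right (same or higher precedence on left)
Postfix: 9 9 * 7 +


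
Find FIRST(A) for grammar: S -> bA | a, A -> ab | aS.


Per alternative of A: FIRST(ab) = {a}; FIRST(aS) = {a}
FIRST(A) = {a}


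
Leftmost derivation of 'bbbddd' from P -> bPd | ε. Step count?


Derivation: P => bPd => bbPdd => bbbPddd => bbbddd
Steps: 4


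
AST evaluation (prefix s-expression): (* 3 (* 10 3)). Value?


Evaluate inner: (* 10 3) = 30
Evaluate root: (* 3 30) = 90
Result: 90


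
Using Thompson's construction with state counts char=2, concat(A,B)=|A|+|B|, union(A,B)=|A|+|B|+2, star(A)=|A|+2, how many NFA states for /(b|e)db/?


Syntax tree has 4 char leaf(s), 1 union(s), 0 star(s)
chars contribute 4×2 = 8; each union adds +2; each star adds +2
Total: 8 + 2 + 0 = 10 states


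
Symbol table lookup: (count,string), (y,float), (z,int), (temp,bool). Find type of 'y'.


Lookup 'y' → type float


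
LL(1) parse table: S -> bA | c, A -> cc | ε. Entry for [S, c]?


For [S, c]: 'c' ∈ FIRST(c)
Entry: S -> c


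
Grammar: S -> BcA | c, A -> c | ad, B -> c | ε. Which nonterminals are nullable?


A nonterminal is nullable iff some alternative derives ε (directly, or every symbol in it is nullable)
Nullable: {B}


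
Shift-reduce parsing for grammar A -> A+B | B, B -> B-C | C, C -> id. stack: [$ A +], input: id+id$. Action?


no handle ('A+' is not any RHS); shift 'id'
Action: shift


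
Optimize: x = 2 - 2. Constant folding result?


2 - 2 = 0 at compile time
Optimized: x = 0


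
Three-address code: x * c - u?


Break into single-operator statements:
t1 = x * c
t2 = t1 - u


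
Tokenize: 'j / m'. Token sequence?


Scan left to right, longest-match per lexeme
Tokens: ID(j), OP(/), ID(m)


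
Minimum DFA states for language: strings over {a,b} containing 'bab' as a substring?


KMP-style automaton: 3 progress states + 1 absorbing accept = 4
Minimal DFA: 4 states


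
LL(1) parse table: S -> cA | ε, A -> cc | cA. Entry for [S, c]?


For [S, c]: 'c' ∈ FIRST(cA)
Entry: S -> cA


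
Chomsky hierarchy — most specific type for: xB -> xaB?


LHS has context (more than one symbol) and |LHS| ≤ |RHS|
Classification: Type 1 (Context-Sensitive)


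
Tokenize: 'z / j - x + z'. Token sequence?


Scan left to right, longest-match per lexeme
Tokens: ID(z), OP(/), ID(j), OP(-), ID(x), OP(+), ID(z)


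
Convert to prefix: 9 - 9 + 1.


left-to-right (same/higher precedence on left): tree is (+ (- 9 9) 1)
Prefix: + - 9 9 1


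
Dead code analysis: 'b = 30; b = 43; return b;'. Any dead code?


first assignment to b is overwritten before any read
Dead: 'b = 30'


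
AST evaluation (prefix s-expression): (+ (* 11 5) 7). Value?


Evaluate inner: (* 11 5) = 55
Evaluate root: (+ 55 7) = 62
Result: 62


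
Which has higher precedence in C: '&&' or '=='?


'==' is equality (level 6); '&&' is logical AND (level 2)
Higher level binds tighter
'==' has higher precedence than '&&'


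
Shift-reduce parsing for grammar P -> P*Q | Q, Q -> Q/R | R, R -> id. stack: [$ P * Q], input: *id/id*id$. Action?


handle 'P*Q' on top; lookahead ∈ FOLLOW(P) = {*, $}
Action: reduce (P -> P*Q)


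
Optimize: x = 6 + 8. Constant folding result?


6 + 8 = 14 at compile time
Optimized: x = 14


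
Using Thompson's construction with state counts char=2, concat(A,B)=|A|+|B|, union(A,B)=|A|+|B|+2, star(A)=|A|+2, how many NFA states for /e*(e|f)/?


Syntax tree has 3 char leaf(s), 1 union(s), 1 star(s)
chars contribute 3×2 = 6; each union adds +2; each star adds +2
Total: 6 + 2 + 2 = 10 states


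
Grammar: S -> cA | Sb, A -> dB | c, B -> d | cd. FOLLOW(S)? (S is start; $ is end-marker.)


$ ∈ FOLLOW(S). For each A -> αBβ: add FIRST(β)\{ε} to FOLLOW(B); if β nullable, add FOLLOW(A).
FOLLOW(S) = {$, b}


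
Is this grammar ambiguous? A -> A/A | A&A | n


'n/n&n' has two parse trees (no precedence encoded between / and &)
Ambiguous


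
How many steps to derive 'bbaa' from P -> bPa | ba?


Derivation: P => bPa => bbaa
Steps: 2


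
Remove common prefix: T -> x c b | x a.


Common prefix: 'x'
Factored: T -> x T', T' -> c b | a


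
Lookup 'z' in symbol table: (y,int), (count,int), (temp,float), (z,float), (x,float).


Lookup 'z' → type float


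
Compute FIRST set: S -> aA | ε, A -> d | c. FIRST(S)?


Per alternative of S: FIRST(aA) = {a}; FIRST(ε) = {ε}
FIRST(S) = {a, ε}


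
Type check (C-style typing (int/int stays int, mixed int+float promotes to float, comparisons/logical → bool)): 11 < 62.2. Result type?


Operand types: int < float
Rule: comparison yields bool
Result type: bool
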